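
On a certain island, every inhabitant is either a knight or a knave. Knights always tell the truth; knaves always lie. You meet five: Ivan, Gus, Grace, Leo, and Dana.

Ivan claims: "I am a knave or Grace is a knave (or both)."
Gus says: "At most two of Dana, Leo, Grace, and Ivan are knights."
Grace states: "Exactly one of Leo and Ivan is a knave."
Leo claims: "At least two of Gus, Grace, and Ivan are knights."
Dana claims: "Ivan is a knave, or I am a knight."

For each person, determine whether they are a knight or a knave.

Consider Ivan. Suppose Ivan is a knave.
Then Ivan's own statement would have to be false, but it can't be — contradiction.
So Ivan is a knight.
Consider Gus. Suppose Gus is a knave.
Then no assignment of the remaining roles makes every statement match its speaker's type — contradiction.
So Gus is a knight.
With that fixed, Leo's statement is true, so Leo is a knight.
With that fixed, Grace's statement is false, so Grace is a knave.
Consider Dana. Suppose Dana is a knight.
Then Gus's statement comes out false, contradicting Gus being a knight.
So Dana is a knave.

Ivan: knight, Gus: knight, Grace: knave, Leo: knight, Dana: knave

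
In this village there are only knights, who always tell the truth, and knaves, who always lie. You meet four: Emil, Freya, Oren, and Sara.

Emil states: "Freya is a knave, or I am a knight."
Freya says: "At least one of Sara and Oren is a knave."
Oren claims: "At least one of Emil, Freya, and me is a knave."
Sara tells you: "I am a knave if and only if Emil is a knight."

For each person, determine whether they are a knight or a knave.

Consider Emil. Suppose Emil is a knight.
Then whichever role Sara has, Sara's statement has the wrong truth value — contradiction.
So Emil is a knave.
With that fixed, Oren's statement is true, so Oren is a knight.
Consider Freya. Suppose Freya is a knave.
Then Emil's statement comes out true, contradicting Emil being a knave.
So Freya is a knight.
Consider Sara. Suppose Sara is a knight.
Then Freya's statement comes out false, contradicting Freya being a knight.
So Sara is a knave.

Emil: knave, Freya: knight, Oren: knight, Sara: knave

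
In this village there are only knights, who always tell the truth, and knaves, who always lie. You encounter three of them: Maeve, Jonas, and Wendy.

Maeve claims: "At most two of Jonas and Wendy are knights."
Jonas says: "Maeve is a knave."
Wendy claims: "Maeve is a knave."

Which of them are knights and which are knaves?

Regardless of anyone's role, Maeve's statement is true, so Maeve is a knight.
With that fixed, Jonas's statement is false, so Jonas is a knave.
With that fixed, Wendy's statement is false, so Wendy is a knave.

Maeve: knight, Jonas: knave, Wendy: knave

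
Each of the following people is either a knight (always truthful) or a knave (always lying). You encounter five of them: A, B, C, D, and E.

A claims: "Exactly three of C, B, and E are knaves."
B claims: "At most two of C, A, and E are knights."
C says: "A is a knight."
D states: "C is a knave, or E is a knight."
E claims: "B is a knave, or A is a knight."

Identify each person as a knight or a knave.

Consider A. Suppose A is a knight.
Then no assignment of the remaining roles makes every statement match its speaker's type — contradiction.
So A is a knave.
With that fixed, B's statement is true, so B is a knight.
With that fixed, C's statement is false, so C is a knave.
With that fixed, D's statement is true, so D is a knight.
With that fixed, E's statement is false, so E is a knave.

A: knave, B: knight, C: knave, D: knight, E: knave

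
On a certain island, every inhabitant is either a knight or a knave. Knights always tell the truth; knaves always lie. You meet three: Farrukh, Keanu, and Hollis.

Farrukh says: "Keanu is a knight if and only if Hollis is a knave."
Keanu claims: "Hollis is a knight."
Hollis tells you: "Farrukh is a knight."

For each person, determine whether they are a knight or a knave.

Consider Farrukh. Suppose Farrukh is a knight.
Then no assignment of the remaining roles makes every statement match its speaker's type — contradiction.
So Farrukh is a knave.
With that fixed, Hollis's statement is false, so Hollis is a knave.
With that fixed, Keanu's statement is false, so Keanu is a knave.

Farrukh: knave, Keanu: knave, Hollis: knave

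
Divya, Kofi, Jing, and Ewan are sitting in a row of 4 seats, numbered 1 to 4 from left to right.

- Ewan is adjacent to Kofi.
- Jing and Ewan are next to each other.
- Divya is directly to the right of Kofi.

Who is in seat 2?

With clues 1–2, Divya is ruled out for seat 2.
With clues 1–3, Jing and Kofi are ruled out for seat 2.
So seat 2 is Ewan.

Ewan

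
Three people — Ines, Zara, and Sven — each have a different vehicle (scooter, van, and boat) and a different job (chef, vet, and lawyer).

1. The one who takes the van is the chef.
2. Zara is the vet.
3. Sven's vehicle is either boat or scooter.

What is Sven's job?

lawyer

With clues 1–2, vet is impossible for Sven's job.
With clues 1–3, chef is impossible for Sven's job.
That leaves lawyer.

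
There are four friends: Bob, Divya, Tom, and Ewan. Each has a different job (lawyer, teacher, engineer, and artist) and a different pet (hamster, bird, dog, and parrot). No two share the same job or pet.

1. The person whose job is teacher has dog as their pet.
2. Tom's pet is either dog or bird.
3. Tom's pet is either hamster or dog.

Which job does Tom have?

teacher

With clues 1–3, artist, engineer, and lawyer are impossible for Tom's job.
That leaves teacher.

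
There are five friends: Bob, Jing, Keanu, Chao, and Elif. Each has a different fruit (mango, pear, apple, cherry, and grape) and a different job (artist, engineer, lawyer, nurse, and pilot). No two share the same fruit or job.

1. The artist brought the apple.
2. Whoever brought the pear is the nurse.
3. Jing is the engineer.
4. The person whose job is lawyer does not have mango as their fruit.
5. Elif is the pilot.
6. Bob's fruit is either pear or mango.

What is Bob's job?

nurse

With clues 1–3, engineer is impossible for Bob's job.
With clues 1–5, pilot is impossible for Bob's job.
With clues 1–6, artist and lawyer are impossible for Bob's job.
That leaves nurse.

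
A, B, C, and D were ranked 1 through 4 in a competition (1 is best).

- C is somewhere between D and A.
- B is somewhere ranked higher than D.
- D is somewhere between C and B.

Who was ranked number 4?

With clue 1, C is ruled out for rank 4.
With clues 1–2, B is ruled out for rank 4.
With clues 1–3, D is ruled out for rank 4.
So rank 4 is A.

A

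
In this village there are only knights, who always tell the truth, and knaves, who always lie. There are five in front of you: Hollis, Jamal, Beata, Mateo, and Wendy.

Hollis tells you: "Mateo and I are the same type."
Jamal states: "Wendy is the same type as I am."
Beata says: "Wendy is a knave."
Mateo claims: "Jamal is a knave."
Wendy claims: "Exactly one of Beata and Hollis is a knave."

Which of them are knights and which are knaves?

Hollis: knight, Jamal: knave, Beata: knave, Mateo: knight, Wendy: knight

Consider Hollis. Suppose Hollis is a knave.
Then no assignment of the remaining roles makes every statement match its speaker's type — contradiction.
So Hollis is a knight.
Consider Jamal. Suppose Jamal is a knight.
Then no assignment of the remaining roles makes every statement match its speaker's type — contradiction.
So Jamal is a knave.
With that fixed, Mateo's statement is true, so Mateo is a knight.
Consider Beata. Suppose Beata is a knight.
Then no assignment of the remaining roles makes every statement match its speaker's type — contradiction.
So Beata is a knave.
With that fixed, Wendy's statement is true, so Wendy is a knight.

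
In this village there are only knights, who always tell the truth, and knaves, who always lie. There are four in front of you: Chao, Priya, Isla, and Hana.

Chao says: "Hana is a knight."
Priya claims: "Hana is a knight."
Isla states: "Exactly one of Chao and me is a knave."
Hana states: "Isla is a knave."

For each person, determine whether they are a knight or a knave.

Consider Chao. Suppose Chao is a knight.
Then whichever role Isla has, Isla's statement has the wrong truth value — contradiction.
So Chao is a knave.
Consider Priya. Suppose Priya is a knight.
Then no assignment of the remaining roles makes every statement match its speaker's type — contradiction.
So Priya is a knave.
Consider Isla. Suppose Isla is a knave.
Then no assignment of the remaining roles makes every statement match its speaker's type — contradiction.
So Isla is a knight.
With that fixed, Hana's statement is false, so Hana is a knave.

Chao: knave, Priya: knave, Isla: knight, Hana: knave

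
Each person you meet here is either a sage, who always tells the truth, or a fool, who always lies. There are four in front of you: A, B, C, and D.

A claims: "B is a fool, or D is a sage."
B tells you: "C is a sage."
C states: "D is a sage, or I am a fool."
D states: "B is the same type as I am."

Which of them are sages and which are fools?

Consider A. Suppose A is a fool.
Then no assignment of the remaining roles makes every statement match its speaker's type — contradiction.
So A is a sage.
Consider B. Suppose B is a fool.
Then whichever role D has, D's statement has the wrong truth value — contradiction.
So B is a sage.
Consider C. Suppose C is a fool.
Then B's statement comes out false, contradicting B being a sage.
So C is a sage.
Consider D. Suppose D is a fool.
Then A's statement comes out false, contradicting A being a sage.
So D is a sage.

A: sage, B: sage, C: sage, D: sage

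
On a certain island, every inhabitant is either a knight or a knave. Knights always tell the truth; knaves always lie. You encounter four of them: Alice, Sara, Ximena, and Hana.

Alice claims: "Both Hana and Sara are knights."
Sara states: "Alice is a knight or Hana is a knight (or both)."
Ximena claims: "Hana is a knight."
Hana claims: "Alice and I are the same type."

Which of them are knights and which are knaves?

Alice: knight, Sara: knight, Ximena: knight, Hana: knight

Consider Alice. Suppose Alice is a knave.
Then whichever role Hana has, Hana's statement has the wrong truth value — contradiction.
So Alice is a knight.
With that fixed, Sara's statement is true, so Sara is a knight.
Consider Ximena. Suppose Ximena is a knave.
Then no assignment of the remaining roles makes every statement match its speaker's type — contradiction.
So Ximena is a knight.
Consider Hana. Suppose Hana is a knave.
Then Alice's statement comes out false, contradicting Alice being a knight.
So Hana is a knight.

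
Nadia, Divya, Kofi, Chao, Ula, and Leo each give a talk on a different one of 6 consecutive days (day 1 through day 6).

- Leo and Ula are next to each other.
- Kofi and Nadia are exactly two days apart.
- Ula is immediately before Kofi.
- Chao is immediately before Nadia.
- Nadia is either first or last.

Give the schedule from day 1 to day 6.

From clues 1–3: Nadia is in {5,6}.
From clues 1–5: Divya → day 1, Leo → day 2, Ula → day 3, Kofi → day 4, Chao → day 5, Nadia → day 6.

Divya, Leo, Ula, Kofi, Chao, Nadia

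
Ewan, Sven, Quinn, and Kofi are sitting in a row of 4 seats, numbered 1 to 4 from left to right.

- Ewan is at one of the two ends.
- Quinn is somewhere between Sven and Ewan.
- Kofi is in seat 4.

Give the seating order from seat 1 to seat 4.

From clue 1: Ewan is in {1,4}.
From clues 1–3: Ewan → seat 1, Quinn → seat 2, Sven → seat 3, Kofi → seat 4.

Ewan, Quinn, Sven, Kofi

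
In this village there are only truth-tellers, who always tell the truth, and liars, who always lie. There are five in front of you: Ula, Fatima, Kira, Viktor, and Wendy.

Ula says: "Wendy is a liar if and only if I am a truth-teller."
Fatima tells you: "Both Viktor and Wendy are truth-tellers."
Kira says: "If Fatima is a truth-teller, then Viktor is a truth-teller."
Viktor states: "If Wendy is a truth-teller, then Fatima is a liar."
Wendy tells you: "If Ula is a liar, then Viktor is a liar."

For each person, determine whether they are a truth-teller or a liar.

Ula: liar, Fatima: liar, Kira: truth-teller, Viktor: truth-teller, Wendy: liar

Consider Ula. Suppose Ula is a truth-teller.
Then no assignment of the remaining roles makes every statement match its speaker's type — contradiction.
So Ula is a liar.
Consider Fatima. Suppose Fatima is a truth-teller.
Then no assignment of the remaining roles makes every statement match its speaker's type — contradiction.
So Fatima is a liar.
With that fixed, Kira's statement is true, so Kira is a truth-teller.
With that fixed, Viktor's statement is true, so Viktor is a truth-teller.
With that fixed, Wendy's statement is false, so Wendy is a liar.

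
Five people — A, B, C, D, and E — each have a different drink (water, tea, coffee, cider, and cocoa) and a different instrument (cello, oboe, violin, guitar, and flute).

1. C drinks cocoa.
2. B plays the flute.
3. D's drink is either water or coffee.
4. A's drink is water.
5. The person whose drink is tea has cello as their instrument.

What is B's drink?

cider

Clue 1 rules out cocoa for B's drink.
With clues 1–4, coffee and water are impossible for B's drink.
With clues 1–5, tea is impossible for B's drink.
That leaves cider.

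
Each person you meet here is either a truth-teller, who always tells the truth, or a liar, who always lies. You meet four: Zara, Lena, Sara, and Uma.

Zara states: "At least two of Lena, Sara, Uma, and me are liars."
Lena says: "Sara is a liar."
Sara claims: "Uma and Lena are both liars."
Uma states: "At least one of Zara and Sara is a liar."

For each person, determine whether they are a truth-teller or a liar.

Zara: truth-teller, Lena: liar, Sara: truth-teller, Uma: liar

Consider Zara. Suppose Zara is a liar.
Then no assignment of the remaining roles makes every statement match its speaker's type — contradiction.
So Zara is a truth-teller.
Consider Lena. Suppose Lena is a truth-teller.
Then no assignment of the remaining roles makes every statement match its speaker's type — contradiction.
So Lena is a liar.
Consider Sara. Suppose Sara is a liar.
Then Lena's statement comes out true, contradicting Lena being a liar.
So Sara is a truth-teller.
With that fixed, Uma's statement is false, so Uma is a liar.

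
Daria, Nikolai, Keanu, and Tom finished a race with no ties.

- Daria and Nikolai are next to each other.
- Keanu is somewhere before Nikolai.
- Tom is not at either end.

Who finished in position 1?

Keanu

With clues 1–2, Daria and Nikolai are ruled out for place 1.
With clues 1–3, Tom is ruled out for place 1.
So place 1 is Keanu.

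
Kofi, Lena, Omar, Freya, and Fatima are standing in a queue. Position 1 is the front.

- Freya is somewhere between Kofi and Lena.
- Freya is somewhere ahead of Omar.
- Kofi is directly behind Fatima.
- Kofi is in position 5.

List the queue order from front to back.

Lena, Freya, Omar, Fatima, Kofi

From clue 1: Freya is in {2,3,4}.
From clues 1–2: Freya is in {2,3}.
From clues 1–4: Lena → position 1, Freya → position 2, Omar → position 3, Fatima → position 4, Kofi → position 5.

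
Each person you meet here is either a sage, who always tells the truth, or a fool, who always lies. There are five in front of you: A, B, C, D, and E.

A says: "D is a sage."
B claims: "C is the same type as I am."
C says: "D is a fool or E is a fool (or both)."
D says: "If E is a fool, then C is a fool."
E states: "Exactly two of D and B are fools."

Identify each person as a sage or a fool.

Consider A. Suppose A is a sage.
Then no assignment of the remaining roles makes every statement match its speaker's type — contradiction.
So A is a fool.
Consider B. Suppose B is a fool.
Then no assignment of the remaining roles makes every statement match its speaker's type — contradiction.
So B is a sage.
With that fixed, E's statement is false, so E is a fool.
With that fixed, C's statement is true, so C is a sage.
With that fixed, D's statement is false, so D is a fool.

A: fool, B: sage, C: sage, D: fool, E: fool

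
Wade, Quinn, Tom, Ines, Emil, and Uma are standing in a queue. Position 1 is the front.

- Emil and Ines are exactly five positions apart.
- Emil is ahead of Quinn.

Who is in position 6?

Ines

With clue 1, Quinn, Tom, Uma, and Wade are ruled out for position 6.
With clues 1–2, Emil is ruled out for position 6.
So position 6 is Ines.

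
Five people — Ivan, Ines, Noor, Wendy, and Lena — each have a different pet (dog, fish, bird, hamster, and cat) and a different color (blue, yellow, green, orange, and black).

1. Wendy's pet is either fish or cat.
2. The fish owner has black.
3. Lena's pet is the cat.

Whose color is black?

Wendy

With clues 1–3, Ines, Ivan, Lena, and Noor are impossible for the one with color black.
That leaves Wendy.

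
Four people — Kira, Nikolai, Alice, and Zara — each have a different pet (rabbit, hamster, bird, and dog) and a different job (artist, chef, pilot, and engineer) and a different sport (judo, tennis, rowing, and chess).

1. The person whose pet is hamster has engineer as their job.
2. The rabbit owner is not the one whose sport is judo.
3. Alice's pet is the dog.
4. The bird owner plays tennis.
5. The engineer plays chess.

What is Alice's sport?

judo

With clues 1–4, tennis is impossible for Alice's sport.
With clues 1–5, chess and rowing are impossible for Alice's sport.
That leaves judo.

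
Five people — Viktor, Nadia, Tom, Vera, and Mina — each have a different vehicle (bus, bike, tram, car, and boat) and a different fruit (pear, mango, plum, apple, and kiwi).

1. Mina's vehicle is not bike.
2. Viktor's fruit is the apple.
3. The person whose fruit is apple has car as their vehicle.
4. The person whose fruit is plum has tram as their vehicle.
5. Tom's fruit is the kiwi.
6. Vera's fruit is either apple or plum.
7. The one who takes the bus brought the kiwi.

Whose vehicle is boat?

Mina

With clues 1–3, Viktor is impossible for the one with vehicle boat.
With clues 1–6, Vera is impossible for the one with vehicle boat.
With clues 1–7, Nadia and Tom are impossible for the one with vehicle boat.
That leaves Mina.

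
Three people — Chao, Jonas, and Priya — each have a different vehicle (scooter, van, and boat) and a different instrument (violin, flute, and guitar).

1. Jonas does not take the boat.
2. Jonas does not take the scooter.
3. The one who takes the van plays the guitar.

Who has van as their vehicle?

With clues 1–2, Chao and Priya are impossible for the one with vehicle van.
That leaves Jonas.

Jonas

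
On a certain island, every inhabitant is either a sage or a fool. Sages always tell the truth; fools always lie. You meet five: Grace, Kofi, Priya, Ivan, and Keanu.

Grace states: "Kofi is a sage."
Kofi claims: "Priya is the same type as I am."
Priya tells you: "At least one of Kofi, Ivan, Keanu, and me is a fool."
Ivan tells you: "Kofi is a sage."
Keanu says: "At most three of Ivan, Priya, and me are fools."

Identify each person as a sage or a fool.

Grace: fool, Kofi: fool, Priya: sage, Ivan: fool, Keanu: sage

Regardless of anyone's role, Keanu's statement is true, so Keanu is a sage.
Consider Grace. Suppose Grace is a sage.
Then no assignment of the remaining roles makes every statement match its speaker's type — contradiction.
So Grace is a fool.
Consider Kofi. Suppose Kofi is a sage.
Then Grace's statement comes out true, contradicting Grace being a fool.
So Kofi is a fool.
With that fixed, Priya's statement is true, so Priya is a sage.
With that fixed, Ivan's statement is false, so Ivan is a fool.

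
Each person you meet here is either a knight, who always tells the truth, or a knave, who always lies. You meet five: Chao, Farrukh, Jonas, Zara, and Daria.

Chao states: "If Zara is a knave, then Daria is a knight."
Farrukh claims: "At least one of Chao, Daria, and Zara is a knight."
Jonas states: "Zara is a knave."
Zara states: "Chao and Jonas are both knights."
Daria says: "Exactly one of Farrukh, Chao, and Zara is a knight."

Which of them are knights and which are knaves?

Chao: knave, Farrukh: knave, Jonas: knight, Zara: knave, Daria: knave

Consider Chao. Suppose Chao is a knight.
Then no assignment of the remaining roles makes every statement match its speaker's type — contradiction.
So Chao is a knave.
With that fixed, Zara's statement is false, so Zara is a knave.
With that fixed, Jonas's statement is true, so Jonas is a knight.
Consider Farrukh. Suppose Farrukh is a knight.
Then no assignment of the remaining roles makes every statement match its speaker's type — contradiction.
So Farrukh is a knave.
With that fixed, Daria's statement is false, so Daria is a knave.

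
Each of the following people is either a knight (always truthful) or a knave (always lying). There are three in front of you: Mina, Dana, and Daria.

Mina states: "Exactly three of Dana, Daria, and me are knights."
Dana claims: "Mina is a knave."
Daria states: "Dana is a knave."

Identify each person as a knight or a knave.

Consider Mina. Suppose Mina is a knight.
Then no assignment of the remaining roles makes every statement match its speaker's type — contradiction.
So Mina is a knave.
With that fixed, Dana's statement is true, so Dana is a knight.
With that fixed, Daria's statement is false, so Daria is a knave.

Mina: knave, Dana: knight, Daria: knave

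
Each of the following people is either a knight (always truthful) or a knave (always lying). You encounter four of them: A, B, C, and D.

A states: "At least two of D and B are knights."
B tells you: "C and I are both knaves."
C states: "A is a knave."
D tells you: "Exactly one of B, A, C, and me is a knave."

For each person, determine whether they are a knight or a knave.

A: knave, B: knave, C: knight, D: knave

Consider A. Suppose A is a knight.
Then no assignment of the remaining roles makes every statement match its speaker's type — contradiction.
So A is a knave.
With that fixed, C's statement is true, so C is a knight.
With that fixed, B's statement is false, so B is a knave.
With that fixed, D's statement is false, so D is a knave.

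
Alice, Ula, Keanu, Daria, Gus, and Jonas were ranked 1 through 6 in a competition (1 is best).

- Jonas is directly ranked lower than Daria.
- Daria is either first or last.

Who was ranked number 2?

Jonas

With clues 1–2, Alice, Daria, Gus, Keanu, and Ula are ruled out for rank 2.
So rank 2 is Jonas.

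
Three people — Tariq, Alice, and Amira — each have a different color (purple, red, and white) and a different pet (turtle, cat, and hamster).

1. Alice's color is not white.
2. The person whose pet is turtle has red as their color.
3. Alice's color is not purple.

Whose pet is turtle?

Alice

With clues 1–3, Amira and Tariq are impossible for the one with pet turtle.
That leaves Alice.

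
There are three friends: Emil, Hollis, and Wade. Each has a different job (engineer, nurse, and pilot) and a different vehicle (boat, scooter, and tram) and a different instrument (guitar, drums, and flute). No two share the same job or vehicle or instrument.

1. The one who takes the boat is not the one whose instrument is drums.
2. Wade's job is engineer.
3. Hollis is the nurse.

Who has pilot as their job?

Emil

With clues 1–2, Wade is impossible for the one with job pilot.
With clues 1–3, Hollis is impossible for the one with job pilot.
That leaves Emil.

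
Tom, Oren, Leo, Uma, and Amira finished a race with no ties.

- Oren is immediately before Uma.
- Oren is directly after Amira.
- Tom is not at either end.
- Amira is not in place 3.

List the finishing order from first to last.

From clue 1: Oren is in {1,2,3,4}.
From clues 1–2: Oren is in {2,3,4}.
From clues 1–3: Tom is in {2,4}.
From clues 1–4: Amira → place 1, Oren → place 2, Uma → place 3, Tom → place 4, Leo → place 5.

Amira, Oren, Uma, Tom, Leo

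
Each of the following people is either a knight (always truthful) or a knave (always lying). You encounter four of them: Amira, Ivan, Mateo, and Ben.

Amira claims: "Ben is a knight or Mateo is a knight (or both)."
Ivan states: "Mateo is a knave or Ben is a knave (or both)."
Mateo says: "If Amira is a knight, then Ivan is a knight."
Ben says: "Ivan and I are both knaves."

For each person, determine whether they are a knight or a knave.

Amira: knight, Ivan: knight, Mateo: knight, Ben: knave

Consider Amira. Suppose Amira is a knave.
Then no assignment of the remaining roles makes every statement match its speaker's type — contradiction.
So Amira is a knight.
Consider Ivan. Suppose Ivan is a knave.
Then whichever role Ben has, Ben's statement has the wrong truth value — contradiction.
So Ivan is a knight.
With that fixed, Mateo's statement is true, so Mateo is a knight.
With that fixed, Ben's statement is false, so Ben is a knave.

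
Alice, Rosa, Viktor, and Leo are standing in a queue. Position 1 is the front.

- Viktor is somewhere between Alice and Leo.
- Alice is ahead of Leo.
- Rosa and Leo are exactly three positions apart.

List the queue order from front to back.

From clue 1: Viktor is in {2,3}.
From clues 1–2: Alice is in {1,2}.
From clues 1–3: Rosa → position 1, Alice → position 2, Viktor → position 3, Leo → position 4.

Rosa, Alice, Viktor, Leo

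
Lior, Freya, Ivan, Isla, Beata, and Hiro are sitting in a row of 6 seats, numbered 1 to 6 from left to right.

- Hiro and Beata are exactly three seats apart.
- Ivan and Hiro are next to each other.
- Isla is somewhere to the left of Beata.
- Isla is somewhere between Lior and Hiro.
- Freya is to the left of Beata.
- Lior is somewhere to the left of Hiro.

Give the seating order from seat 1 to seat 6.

From clues 1–3: Isla is in {1,2,3,4,5}.
From clues 1–4: Isla is in {2,3,4}.
From clues 1–5: Beata is in {5,6}.
From clues 1–6: Lior → seat 1, Isla → seat 2, Hiro → seat 3, Ivan → seat 4, Freya → seat 5, Beata → seat 6.

Lior, Isla, Hiro, Ivan, Freya, Beata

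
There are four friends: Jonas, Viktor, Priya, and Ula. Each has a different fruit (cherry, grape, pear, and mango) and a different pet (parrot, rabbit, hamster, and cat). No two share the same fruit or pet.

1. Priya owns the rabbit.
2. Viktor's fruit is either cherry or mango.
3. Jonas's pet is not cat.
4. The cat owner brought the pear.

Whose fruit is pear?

Ula

With clues 1–2, Viktor is impossible for the one with fruit pear.
With clues 1–4, Jonas and Priya are impossible for the one with fruit pear.
That leaves Ula.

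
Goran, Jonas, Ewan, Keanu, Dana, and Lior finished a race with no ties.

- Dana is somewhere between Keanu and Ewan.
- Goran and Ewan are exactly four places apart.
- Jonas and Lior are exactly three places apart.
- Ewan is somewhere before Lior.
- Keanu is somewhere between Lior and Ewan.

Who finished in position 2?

Dana

With clues 1–3, Jonas and Lior are ruled out for place 2.
With clues 1–4, Goran is ruled out for place 2.
With clues 1–5, Ewan and Keanu are ruled out for place 2.
So place 2 is Dana.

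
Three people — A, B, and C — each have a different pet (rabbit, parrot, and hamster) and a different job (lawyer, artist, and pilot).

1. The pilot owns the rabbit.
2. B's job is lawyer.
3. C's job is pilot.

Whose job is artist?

With clues 1–2, B is impossible for the one with job artist.
With clues 1–3, C is impossible for the one with job artist.
That leaves A.

A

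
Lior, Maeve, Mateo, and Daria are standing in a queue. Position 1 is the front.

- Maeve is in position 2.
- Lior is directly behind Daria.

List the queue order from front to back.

Mateo, Maeve, Daria, Lior

From clue 1: Maeve → position 2.
From clues 1–2: Mateo → position 1, Daria → position 3, Lior → position 4.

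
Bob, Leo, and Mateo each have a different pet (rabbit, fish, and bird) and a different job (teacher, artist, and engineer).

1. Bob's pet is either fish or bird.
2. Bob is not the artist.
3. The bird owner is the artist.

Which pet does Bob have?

fish

Clue 1 rules out rabbit for Bob's pet.
With clues 1–3, bird is impossible for Bob's pet.
That leaves fish.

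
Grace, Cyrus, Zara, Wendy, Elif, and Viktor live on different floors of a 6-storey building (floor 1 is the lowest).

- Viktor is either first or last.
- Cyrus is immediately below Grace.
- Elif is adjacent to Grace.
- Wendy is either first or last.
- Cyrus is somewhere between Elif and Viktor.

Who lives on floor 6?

Wendy

With clues 1–2, Cyrus is ruled out for floor 6.
With clues 1–3, Grace is ruled out for floor 6.
With clues 1–4, Elif and Zara are ruled out for floor 6.
With clues 1–5, Viktor is ruled out for floor 6.
So floor 6 is Wendy.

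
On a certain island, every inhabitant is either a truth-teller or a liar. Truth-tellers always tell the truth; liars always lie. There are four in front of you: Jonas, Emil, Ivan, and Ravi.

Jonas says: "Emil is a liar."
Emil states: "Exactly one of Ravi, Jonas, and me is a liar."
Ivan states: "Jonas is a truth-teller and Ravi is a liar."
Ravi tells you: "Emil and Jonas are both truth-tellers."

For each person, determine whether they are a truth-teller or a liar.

Jonas: truth-teller, Emil: liar, Ivan: truth-teller, Ravi: liar

Consider Jonas. Suppose Jonas is a liar.
Then no assignment of the remaining roles makes every statement match its speaker's type — contradiction.
So Jonas is a truth-teller.
Consider Emil. Suppose Emil is a truth-teller.
Then Jonas's statement comes out false, contradicting Jonas being a truth-teller.
So Emil is a liar.
With that fixed, Ravi's statement is false, so Ravi is a liar.
With that fixed, Ivan's statement is true, so Ivan is a truth-teller.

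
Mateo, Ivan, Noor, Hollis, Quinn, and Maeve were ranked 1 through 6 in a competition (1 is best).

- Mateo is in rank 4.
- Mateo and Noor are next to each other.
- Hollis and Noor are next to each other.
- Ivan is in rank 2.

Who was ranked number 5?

Noor

With clue 1, Mateo is ruled out for rank 5.
With clues 1–3, Hollis is ruled out for rank 5.
With clues 1–4, Ivan, Maeve, and Quinn are ruled out for rank 5.
So rank 5 is Noor.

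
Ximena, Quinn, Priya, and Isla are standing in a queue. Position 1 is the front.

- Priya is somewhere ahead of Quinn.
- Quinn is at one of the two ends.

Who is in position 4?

With clue 1, Priya is ruled out for position 4.
With clues 1–2, Isla and Ximena are ruled out for position 4.
So position 4 is Quinn.

Quinn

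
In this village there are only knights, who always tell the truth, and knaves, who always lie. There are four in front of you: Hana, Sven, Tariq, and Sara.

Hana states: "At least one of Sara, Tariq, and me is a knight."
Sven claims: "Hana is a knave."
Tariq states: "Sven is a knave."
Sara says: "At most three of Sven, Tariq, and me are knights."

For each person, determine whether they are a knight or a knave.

Hana: knight, Sven: knave, Tariq: knight, Sara: knight

Regardless of anyone's role, Sara's statement is true, so Sara is a knight.
With that fixed, Hana's statement is true, so Hana is a knight.
With that fixed, Sven's statement is false, so Sven is a knave.
With that fixed, Tariq's statement is true, so Tariq is a knight.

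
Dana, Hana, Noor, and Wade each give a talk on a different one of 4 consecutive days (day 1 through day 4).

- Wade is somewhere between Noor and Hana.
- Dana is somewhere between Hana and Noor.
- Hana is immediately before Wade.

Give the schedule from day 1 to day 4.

Hana, Wade, Dana, Noor

From clue 1: Wade is in {2,3}.
From clues 1–2: Dana is in {2,3}.
From clues 1–3: Hana → day 1, Wade → day 2, Dana → day 3, Noor → day 4.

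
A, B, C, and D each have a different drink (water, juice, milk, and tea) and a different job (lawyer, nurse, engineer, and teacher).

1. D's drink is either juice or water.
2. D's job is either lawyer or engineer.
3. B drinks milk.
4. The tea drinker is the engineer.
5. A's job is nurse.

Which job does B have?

teacher

With clues 1–4, engineer and lawyer are impossible for B's job.
With clues 1–5, nurse is impossible for B's job.
That leaves teacher.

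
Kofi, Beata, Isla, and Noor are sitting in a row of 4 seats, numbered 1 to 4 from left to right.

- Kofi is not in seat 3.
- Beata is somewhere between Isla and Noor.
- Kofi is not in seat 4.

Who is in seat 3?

With clue 1, Kofi is ruled out for seat 3.
With clues 1–3, Isla and Noor are ruled out for seat 3.
So seat 3 is Beata.

Beata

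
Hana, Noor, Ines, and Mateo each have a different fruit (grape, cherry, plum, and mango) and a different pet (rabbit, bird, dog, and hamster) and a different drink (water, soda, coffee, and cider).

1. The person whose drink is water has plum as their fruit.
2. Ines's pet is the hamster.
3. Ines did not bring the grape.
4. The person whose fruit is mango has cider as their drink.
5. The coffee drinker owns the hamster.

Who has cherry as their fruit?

Ines

With clues 1–5, Hana, Mateo, and Noor are impossible for the one with fruit cherry.
That leaves Ines.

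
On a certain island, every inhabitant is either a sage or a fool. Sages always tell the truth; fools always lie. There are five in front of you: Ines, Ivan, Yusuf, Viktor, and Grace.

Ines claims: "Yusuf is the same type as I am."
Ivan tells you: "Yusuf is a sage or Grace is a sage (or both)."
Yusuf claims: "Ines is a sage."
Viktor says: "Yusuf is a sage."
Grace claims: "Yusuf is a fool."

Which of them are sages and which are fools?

Consider Ines. Suppose Ines is a fool.
Then no assignment of the remaining roles makes every statement match its speaker's type — contradiction.
So Ines is a sage.
With that fixed, Yusuf's statement is true, so Yusuf is a sage.
With that fixed, Viktor's statement is true, so Viktor is a sage.
With that fixed, Grace's statement is false, so Grace is a fool.
With that fixed, Ivan's statement is true, so Ivan is a sage.

Ines: sage, Ivan: sage, Yusuf: sage, Viktor: sage, Grace: fool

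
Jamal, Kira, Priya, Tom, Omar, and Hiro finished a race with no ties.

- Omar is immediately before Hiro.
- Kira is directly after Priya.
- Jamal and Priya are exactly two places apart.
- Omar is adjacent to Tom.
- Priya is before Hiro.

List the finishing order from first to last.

Priya, Kira, Jamal, Tom, Omar, Hiro

From clue 1: Omar is in {1,2,3,4,5}.
From clues 1–2: Kira is in {2,3,4,5,6}.
From clues 1–3: Omar is in {1,2,4,5}.
From clues 1–4: Jamal is in {3,6}.
From clues 1–5: Priya → place 1, Kira → place 2, Jamal → place 3, Tom → place 4, Omar → place 5, Hiro → place 6.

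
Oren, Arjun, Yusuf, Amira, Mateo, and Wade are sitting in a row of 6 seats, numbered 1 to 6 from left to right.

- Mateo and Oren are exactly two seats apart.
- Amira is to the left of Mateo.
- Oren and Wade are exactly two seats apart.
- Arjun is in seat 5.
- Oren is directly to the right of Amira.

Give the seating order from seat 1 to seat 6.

From clues 1–2: Amira is in {1,2,3,4,5}.
From clues 1–3: Oren is in {3,4}.
From clues 1–4: Oren → seat 4, Arjun → seat 5.
From clues 1–5: Yusuf → seat 1, Wade → seat 2, Amira → seat 3, Mateo → seat 6.

Yusuf, Wade, Amira, Oren, Arjun, Mateo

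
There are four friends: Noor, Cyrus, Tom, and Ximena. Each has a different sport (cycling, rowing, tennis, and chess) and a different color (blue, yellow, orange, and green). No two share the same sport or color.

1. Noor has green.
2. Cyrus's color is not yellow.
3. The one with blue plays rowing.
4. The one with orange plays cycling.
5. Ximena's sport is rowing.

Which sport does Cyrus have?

With clues 1–4, chess and tennis are impossible for Cyrus's sport.
With clues 1–5, rowing is impossible for Cyrus's sport.
That leaves cycling.

cycling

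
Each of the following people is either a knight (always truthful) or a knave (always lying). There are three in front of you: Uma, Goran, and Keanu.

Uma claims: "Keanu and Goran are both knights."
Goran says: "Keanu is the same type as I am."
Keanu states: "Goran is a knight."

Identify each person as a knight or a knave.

Consider Uma. Suppose Uma is a knave.
Then no assignment of the remaining roles makes every statement match its speaker's type — contradiction.
So Uma is a knight.
Consider Goran. Suppose Goran is a knave.
Then Uma's statement comes out false, contradicting Uma being a knight.
So Goran is a knight.
With that fixed, Keanu's statement is true, so Keanu is a knight.

Uma: knight, Goran: knight, Keanu: knight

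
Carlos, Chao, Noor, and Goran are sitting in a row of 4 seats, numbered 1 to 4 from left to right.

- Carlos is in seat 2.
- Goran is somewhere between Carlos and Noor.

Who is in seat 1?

With clue 1, Carlos is ruled out for seat 1.
With clues 1–2, Goran and Noor are ruled out for seat 1.
So seat 1 is Chao.

Chao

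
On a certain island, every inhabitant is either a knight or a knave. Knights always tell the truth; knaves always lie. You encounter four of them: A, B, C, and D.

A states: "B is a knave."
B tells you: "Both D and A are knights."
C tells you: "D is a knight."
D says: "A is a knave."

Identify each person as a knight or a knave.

Consider A. Suppose A is a knave.
Then no assignment of the remaining roles makes every statement match its speaker's type — contradiction.
So A is a knight.
With that fixed, D's statement is false, so D is a knave.
With that fixed, B's statement is false, so B is a knave.
With that fixed, C's statement is false, so C is a knave.

A: knight, B: knave, C: knave, D: knave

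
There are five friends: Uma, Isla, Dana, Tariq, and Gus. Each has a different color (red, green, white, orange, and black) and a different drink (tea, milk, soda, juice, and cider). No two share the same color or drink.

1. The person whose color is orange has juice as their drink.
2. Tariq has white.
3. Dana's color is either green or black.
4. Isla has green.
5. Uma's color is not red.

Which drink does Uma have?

With clues 1–5, cider, milk, soda, and tea are impossible for Uma's drink.
That leaves juice.

juice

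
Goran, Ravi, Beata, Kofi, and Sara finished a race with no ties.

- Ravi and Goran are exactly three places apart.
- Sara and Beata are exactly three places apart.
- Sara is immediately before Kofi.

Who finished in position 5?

With clues 1–2, Kofi is ruled out for place 5.
With clues 1–3, Goran, Ravi, and Sara are ruled out for place 5.
So place 5 is Beata.

Beata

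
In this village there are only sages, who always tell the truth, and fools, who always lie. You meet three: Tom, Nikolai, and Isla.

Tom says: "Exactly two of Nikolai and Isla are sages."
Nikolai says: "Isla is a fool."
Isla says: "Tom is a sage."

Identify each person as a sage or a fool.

Tom: fool, Nikolai: sage, Isla: fool

Consider Tom. Suppose Tom is a sage.
Then no assignment of the remaining roles makes every statement match its speaker's type — contradiction.
So Tom is a fool.
With that fixed, Isla's statement is false, so Isla is a fool.
With that fixed, Nikolai's statement is true, so Nikolai is a sage.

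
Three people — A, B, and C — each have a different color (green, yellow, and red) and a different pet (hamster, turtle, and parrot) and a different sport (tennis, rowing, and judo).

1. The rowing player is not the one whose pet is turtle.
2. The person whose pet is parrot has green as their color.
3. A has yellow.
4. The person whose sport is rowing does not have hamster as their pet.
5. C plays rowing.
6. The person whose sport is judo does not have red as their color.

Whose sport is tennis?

With clues 1–5, C is impossible for the one with sport tennis.
With clues 1–6, A is impossible for the one with sport tennis.
That leaves B.

B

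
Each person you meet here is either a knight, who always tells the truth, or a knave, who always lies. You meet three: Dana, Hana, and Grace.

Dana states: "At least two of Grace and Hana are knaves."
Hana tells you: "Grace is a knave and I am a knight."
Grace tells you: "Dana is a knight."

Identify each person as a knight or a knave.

Consider Dana. Suppose Dana is a knight.
Then no assignment of the remaining roles makes every statement match its speaker's type — contradiction.
So Dana is a knave.
With that fixed, Grace's statement is false, so Grace is a knave.
Consider Hana. Suppose Hana is a knave.
Then Dana's statement comes out true, contradicting Dana being a knave.
So Hana is a knight.

Dana: knave, Hana: knight, Grace: knave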